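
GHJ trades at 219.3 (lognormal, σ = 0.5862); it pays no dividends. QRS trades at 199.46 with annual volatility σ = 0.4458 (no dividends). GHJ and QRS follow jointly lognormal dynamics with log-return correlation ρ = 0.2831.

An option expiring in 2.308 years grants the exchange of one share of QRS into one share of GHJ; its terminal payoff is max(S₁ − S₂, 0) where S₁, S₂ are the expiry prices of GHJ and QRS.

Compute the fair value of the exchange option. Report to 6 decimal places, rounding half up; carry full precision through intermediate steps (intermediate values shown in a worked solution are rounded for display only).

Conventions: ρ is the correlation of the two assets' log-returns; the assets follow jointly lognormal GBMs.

exchange price = 87.043916

σ_eff = √(σ₁² + σ₂² − 2ρσ₁σ₂) = √(0.5862² + 0.4458² − 2·0.2831·0.5862·0.4458) = 0.628016
d₁ = (ln(S₁/S₂) + (q₂ − q₁ + σ_eff²/2)T) / (σ_eff√T) = (ln(219.3/199.46) + (0.0 − 0.0 + 0.197202)·2.308) / 0.954089 = 0.576434
d₂ = d₁ − σ_eff√T = 0.576434 − 0.954089 = -0.377654
N(d₁) = 0.717839,  N(d₂) = 0.352844
V = S₁·e^{−q₁T}·N(d₁) − S₂·e^{−q₂T}·N(d₂) = 157.422132 − 70.378217 = 87.043916
Key observation: no risk-free rate is needed — with the second asset as numeraire the exchange option is a call on the ratio S₁/S₂, and r cancels out of the value.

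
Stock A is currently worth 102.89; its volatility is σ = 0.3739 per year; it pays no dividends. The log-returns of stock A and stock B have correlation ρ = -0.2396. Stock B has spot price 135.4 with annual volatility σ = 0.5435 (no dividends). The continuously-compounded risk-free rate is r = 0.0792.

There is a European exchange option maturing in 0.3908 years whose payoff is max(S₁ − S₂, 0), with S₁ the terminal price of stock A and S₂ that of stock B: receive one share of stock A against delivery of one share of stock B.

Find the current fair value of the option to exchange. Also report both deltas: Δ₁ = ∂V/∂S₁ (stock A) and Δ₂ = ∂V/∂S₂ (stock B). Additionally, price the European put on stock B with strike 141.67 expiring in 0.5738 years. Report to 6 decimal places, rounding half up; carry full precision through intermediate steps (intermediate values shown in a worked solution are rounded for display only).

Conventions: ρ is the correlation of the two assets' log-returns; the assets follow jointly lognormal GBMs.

σ_eff = √(σ₁² + σ₂² − 2ρσ₁σ₂) = √(0.3739² + 0.5435² − 2·-0.2396·0.3739·0.5435) = 0.729777
d₁ = (ln(S₁/S₂) + (q₂ − q₁ + σ_eff²/2)T) / (σ_eff√T) = (ln(102.89/135.4) + (0.0 − 0.0 + 0.266287)·0.3908) / 0.456213 = -0.373747
d₂ = d₁ − σ_eff√T = -0.373747 − 0.456213 = -0.829959
N(d₁) = 0.354296,  N(d₂) = 0.203281
V = S₁·e^{−q₁T}·N(d₁) − S₂·e^{−q₂T}·N(d₂) = 36.453553 − 27.524233 = 8.929320
Δ₁ = e^{−q₁T}·N(d₁) = 0.354296;  Δ₂ = −e^{−q₂T}·N(d₂) = -0.203281
[vanilla: stock B put K=141.67]
σ√T = 0.5435·√0.5738 = 0.411699
d₁ = (ln(S/K) + (r+σ²/2)T) / (σ√T) = (ln(135.4/141.67) + (0.0792+0.5435²/2)·0.5738) / 0.411699 = (-0.045267 + 0.130193) / 0.411699 = 0.206282
d₂ = d₁ − σ√T = 0.206282 − 0.411699 = -0.205417
e^{−rT} = 0.955572
N(−d₁) = 0.418285,  N(−d₂) = 0.581377
price = K·e^{−rT}·N(−d₂) − S·N(−d₁) = 78.704438 − 56.635851 = 22.068587

exchange price = 8.929320
Δ1 = 0.354296
Δ2 = -0.203281
price(stock B put K=141.67) = 22.068587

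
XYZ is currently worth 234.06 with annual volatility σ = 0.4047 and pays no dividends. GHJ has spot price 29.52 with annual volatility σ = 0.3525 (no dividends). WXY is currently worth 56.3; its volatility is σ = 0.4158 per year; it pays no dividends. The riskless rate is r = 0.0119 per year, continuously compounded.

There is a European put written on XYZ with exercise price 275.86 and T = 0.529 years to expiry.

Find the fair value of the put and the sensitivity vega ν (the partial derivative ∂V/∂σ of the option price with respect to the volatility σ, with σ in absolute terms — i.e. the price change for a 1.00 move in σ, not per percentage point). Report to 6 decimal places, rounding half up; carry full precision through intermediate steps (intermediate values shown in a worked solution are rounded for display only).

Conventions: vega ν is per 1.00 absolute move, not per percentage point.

σ√T = 0.4047·√0.529 = 0.294348
d₁ = (ln(S/K) + (r+σ²/2)T) / (σ√T) = (ln(234.06/275.86) + (0.0119+0.4047²/2)·0.529) / 0.294348 = (-0.164316 + 0.049615) / 0.294348 = -0.389677
d₂ = d₁ − σ√T = -0.389677 − 0.294348 = -0.684025
e^{−rT} = 0.993725
N(−d₁) = 0.651612,  N(−d₂) = 0.753020
Put price V = K·e^{−rT}·N(−d₂) − S·N(−d₁) = 206.424589 − 152.516346 = 53.908243
φ(d₁) = (1/√(2π))·e^{−d₁²/2} = 0.369774
ν = S·φ(d₁)·√T = 62.949422

price = 53.908243
ν = 62.949422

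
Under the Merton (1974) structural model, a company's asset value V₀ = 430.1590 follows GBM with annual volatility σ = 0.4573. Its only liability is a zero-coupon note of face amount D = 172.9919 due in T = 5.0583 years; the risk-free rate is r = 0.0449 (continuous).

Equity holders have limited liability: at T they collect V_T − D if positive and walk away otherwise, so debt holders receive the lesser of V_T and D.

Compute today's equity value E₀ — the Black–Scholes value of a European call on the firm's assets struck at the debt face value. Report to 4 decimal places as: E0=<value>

E0=307.8767

Equity is a call on the firm's assets struck at D = 172.9919:
d₁ = [ln(V₀/D) + (r + σ²/2)T] / (σ√T)
   = [ln(430.1590/172.9919) + (0.0449 + 0.5·0.4573²)·5.0583] / (0.4573·√5.0583)
   = [0.910910 + 0.756022] / 1.028498 = 1.620744
d₂ = d₁ − σ√T = 1.620744 − 1.028498 = 0.592246
N(d₁) = 0.947464,  N(d₂) = 0.723157,  e^(−rT) = 0.796827
E₀ = V₀·N(d₁) − D·e^(−rT)·N(d₂)
   = 430.1590·0.947464 − 172.9919·0.796827·0.723157 = 307.876742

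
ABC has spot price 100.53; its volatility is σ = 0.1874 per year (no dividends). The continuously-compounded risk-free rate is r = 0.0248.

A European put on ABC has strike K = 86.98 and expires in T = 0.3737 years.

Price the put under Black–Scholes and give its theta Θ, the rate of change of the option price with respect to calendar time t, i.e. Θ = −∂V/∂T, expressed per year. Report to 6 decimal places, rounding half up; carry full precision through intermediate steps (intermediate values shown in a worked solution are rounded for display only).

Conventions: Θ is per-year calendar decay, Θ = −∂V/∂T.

σ√T = 0.1874·√0.3737 = 0.114560
d₁ = (ln(S/K) + (r+σ²/2)T) / (σ√T) = (ln(100.53/86.98) + (0.0248+0.1874²/2)·0.3737) / 0.114560 = (0.144778 + 0.015830) / 0.114560 = 1.401959
d₂ = d₁ − σ√T = 1.401959 − 0.114560 = 1.287399
e^{−rT} = 0.990775
N(−d₁) = 0.080464,  N(−d₂) = 0.098978
Put price V = K·e^{−rT}·N(−d₂) − S·N(−d₁) = 8.529655 − 8.089027 = 0.440628
φ(d₁) = (1/√(2π))·e^{−d₁²/2} = 0.149317
Θ = −S·φ(d₁)·σ/(2√T) + r·K·e^{−rT}·N(−d₂) = −2.300825 + 0.211535 = -2.089289

price = 0.440628
Θ = -2.089289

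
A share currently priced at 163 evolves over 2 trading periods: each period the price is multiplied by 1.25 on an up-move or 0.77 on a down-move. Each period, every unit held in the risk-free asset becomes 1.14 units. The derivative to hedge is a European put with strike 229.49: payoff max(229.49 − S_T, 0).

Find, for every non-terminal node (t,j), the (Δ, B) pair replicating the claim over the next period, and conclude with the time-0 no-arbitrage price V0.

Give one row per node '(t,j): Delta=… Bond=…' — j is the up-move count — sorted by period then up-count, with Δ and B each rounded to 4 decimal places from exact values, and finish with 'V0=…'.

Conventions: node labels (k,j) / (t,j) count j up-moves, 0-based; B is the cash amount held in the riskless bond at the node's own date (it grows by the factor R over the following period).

Arbitrage-free pricing uses the up-move probability p* = (R−d)/(u−d) = 0.7708, discounting each step at R = 1.14.
Terminal payoffs: V(2,0)=132.8473, V(2,1)=72.6025, V(2,2)=0.0000
(1,0): S=125.5100. Δ = (V_up−V_dn)/(S_up−S_dn) = (72.6025−132.8473)/(156.8875−96.6427) = -1.0000. V = [p*·72.6025 + (1−p*)·132.8473]/1.14 = 75.7970. B = V − Δ·S = 201.3070.
(1,1): S=203.7500. Δ = (V_up−V_dn)/(S_up−S_dn) = (0.0000−72.6025)/(254.6875−156.8875) = -0.7424. V = [p*·0.0000 + (1−p*)·72.6025]/1.14 = 14.5948. B = V − Δ·S = 165.8500.
(0,0): S=163.0000. Δ = (V_up−V_dn)/(S_up−S_dn) = (14.5948−75.7970)/(203.7500−125.5100) = -0.7822. V = [p*·14.5948 + (1−p*)·75.7970]/1.14 = 25.1055. B = V − Δ·S = 152.6102.
Sanity check at the root: Δ(0,0)·S0 + B(0,0) reproduces V0 = 25.1055.

(0,0): Delta=-0.7822 Bond=152.6102
(1,0): Delta=-1.0000 Bond=201.3070
(1,1): Delta=-0.7424 Bond=165.8500
V0=25.1055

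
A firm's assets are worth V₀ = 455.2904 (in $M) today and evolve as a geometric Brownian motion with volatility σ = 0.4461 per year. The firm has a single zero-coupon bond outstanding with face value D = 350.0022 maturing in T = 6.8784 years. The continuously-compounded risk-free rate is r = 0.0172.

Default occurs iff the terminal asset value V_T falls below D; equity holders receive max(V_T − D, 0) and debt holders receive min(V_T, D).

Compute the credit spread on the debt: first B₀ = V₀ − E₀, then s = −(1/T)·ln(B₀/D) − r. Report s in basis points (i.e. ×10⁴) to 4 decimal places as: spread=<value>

spread=597.3555

With assets at 455.2904 and a single debt payment of 350.0022 at 6.8784 years:
d₁ = [ln(V₀/D) + (r + σ²/2)T] / (σ√T)
   = [ln(455.2904/350.0022) + (0.0172 + 0.5·0.4461²)·6.8784] / (0.4461·√6.8784)
   = [0.262996 + 0.802727] / 1.169973 = 0.910895
d₂ = d₁ − σ√T = 0.910895 − 1.169973 = -0.259078
N(d₁) = 0.818825,  N(d₂) = 0.397788,  e^(−rT) = 0.888422
E₀ = V₀·N(d₁) − D·e^(−rT)·N(d₂)
   = 455.2904·0.818825 − 350.0022·0.888422·0.397788 = 249.111146
B₀ = V₀ − E₀ = 455.2904 − 249.111146 = 206.179254
spread = −(1/T)·ln(B₀/D) − r = −(1/6.8784)·ln(206.179254/350.0022) − 0.0172 = 0.05973555
in basis points: 0.05973555 × 10⁴ = 597.3555 bp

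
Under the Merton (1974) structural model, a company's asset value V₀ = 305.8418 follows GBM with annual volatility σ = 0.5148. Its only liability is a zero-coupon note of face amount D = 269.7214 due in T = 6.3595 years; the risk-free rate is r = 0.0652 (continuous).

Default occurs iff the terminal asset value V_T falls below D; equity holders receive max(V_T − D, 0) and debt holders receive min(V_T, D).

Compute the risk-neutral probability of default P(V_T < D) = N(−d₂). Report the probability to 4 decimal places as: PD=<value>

PD=0.5921

Equity is a call on the firm's assets struck at D = 269.7214:
d₁ = [ln(V₀/D) + (r + σ²/2)T] / (σ√T)
   = [ln(305.8418/269.7214) + (0.0652 + 0.5·0.5148²)·6.3595] / (0.5148·√6.3595)
   = [0.125678 + 1.257334] / 1.298225 = 1.065310
d₂ = d₁ − σ√T = 1.065310 − 1.298225 = -0.232915
risk-neutral PD = N(−d₂) = N(0.232915) = 0.592086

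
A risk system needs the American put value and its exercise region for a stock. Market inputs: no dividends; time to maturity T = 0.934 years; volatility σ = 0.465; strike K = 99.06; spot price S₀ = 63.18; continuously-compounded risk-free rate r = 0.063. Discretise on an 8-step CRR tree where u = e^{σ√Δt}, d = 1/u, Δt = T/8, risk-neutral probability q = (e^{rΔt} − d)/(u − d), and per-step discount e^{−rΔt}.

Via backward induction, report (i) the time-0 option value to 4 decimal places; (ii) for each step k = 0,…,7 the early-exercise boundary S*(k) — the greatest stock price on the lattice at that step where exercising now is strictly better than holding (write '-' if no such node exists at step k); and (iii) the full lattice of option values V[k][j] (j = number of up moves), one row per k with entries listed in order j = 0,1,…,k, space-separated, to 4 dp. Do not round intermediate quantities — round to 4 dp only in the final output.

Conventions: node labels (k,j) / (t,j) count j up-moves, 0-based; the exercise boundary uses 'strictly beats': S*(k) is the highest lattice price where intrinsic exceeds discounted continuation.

price = 36.5587
boundary = - 53.8985 45.9806 53.8985 63.1800 53.8985 63.1800 74.0598
tree:
36.5587
45.1615 27.9269
53.0794 36.1230 19.5978
59.8342 45.1615 27.0190 11.9693
65.5967 53.0794 35.8800 17.9656 5.7464
70.5126 59.8342 45.1615 25.9949 9.6625 1.6507
74.7064 65.5967 53.0794 35.8800 15.8318 3.2195 0.0000
78.2840 70.5126 59.8342 45.1615 25.0002 6.2792 0.0000 0.0000
81.3361 74.7064 65.5967 53.0794 35.8800 12.2470 0.0000 0.0000 0.0000

Δt=0.11675  u=1.17220  d=0.85309  q=0.48350  discount=0.99267
step 8 (expiry): payoffs max(K−S,0) = 81.3361 74.7064 65.5967 53.0794 35.8800 12.2470 0.0000 0.0000 0.0000
step 7: (k=7,j=0): S=20.7760, K−S=78.2840, hold=77.5581 ⇒ V=78.2840 exercise | (k=7,j=1): S=28.5474, K−S=70.5126, hold=69.7867 ⇒ V=70.5126 exercise | (k=7,j=2): S=39.2258, K−S=59.8342, hold=59.1083 ⇒ V=59.8342 exercise | (k=7,j=3): S=53.8985, K−S=45.1615, hold=44.4355 ⇒ V=45.1615 exercise | (k=7,j=4): S=74.0598, K−S=25.0002, hold=24.2743 ⇒ V=25.0002 exercise | (k=7,j=5): S=101.7624, K−S=0.0000, hold=6.2792 ⇒ V=6.2792 continue | (k=7,j=6): S=139.8276, K−S=0.0000, hold=0.0000 ⇒ V=0.0000 continue | (k=7,j=7): S=192.1313, K−S=0.0000, hold=0.0000 ⇒ V=0.0000 continue  boundary S*=74.0598
step 6: (k=6,j=0): S=24.3536, K−S=74.7064, hold=73.9804 ⇒ V=74.7064 exercise | (k=6,j=1): S=33.4633, K−S=65.5967, hold=64.8707 ⇒ V=65.5967 exercise | (k=6,j=2): S=45.9806, K−S=53.0794, hold=52.3535 ⇒ V=53.0794 exercise | (k=6,j=3): S=63.1800, K−S=35.8800, hold=35.1541 ⇒ V=35.8800 exercise | (k=6,j=4): S=86.8130, K−S=12.2470, hold=15.8318 ⇒ V=15.8318 continue | (k=6,j=5): S=119.2862, K−S=0.0000, hold=3.2195 ⇒ V=3.2195 continue | (k=6,j=6): S=163.9062, K−S=0.0000, hold=0.0000 ⇒ V=0.0000 continue  boundary S*=63.1800
step 5: (k=5,j=0): S=28.5474, K−S=70.5126, hold=69.7867 ⇒ V=70.5126 exercise | (k=5,j=1): S=39.2258, K−S=59.8342, hold=59.1083 ⇒ V=59.8342 exercise | (k=5,j=2): S=53.8985, K−S=45.1615, hold=44.4355 ⇒ V=45.1615 exercise | (k=5,j=3): S=74.0598, K−S=25.0002, hold=25.9949 ⇒ V=25.9949 continue | (k=5,j=4): S=101.7624, K−S=0.0000, hold=9.6625 ⇒ V=9.6625 continue | (k=5,j=5): S=139.8276, K−S=0.0000, hold=1.6507 ⇒ V=1.6507 continue  boundary S*=53.8985
step 4: (k=4,j=0): S=33.4633, K−S=65.5967, hold=64.8707 ⇒ V=65.5967 exercise | (k=4,j=1): S=45.9806, K−S=53.0794, hold=52.3535 ⇒ V=53.0794 exercise | (k=4,j=2): S=63.1800, K−S=35.8800, hold=35.6314 ⇒ V=35.8800 exercise | (k=4,j=3): S=86.8130, K−S=12.2470, hold=17.9656 ⇒ V=17.9656 continue | (k=4,j=4): S=119.2862, K−S=0.0000, hold=5.7464 ⇒ V=5.7464 continue  boundary S*=63.1800
step 3: (k=3,j=0): S=39.2258, K−S=59.8342, hold=59.1083 ⇒ V=59.8342 exercise | (k=3,j=1): S=53.8985, K−S=45.1615, hold=44.4355 ⇒ V=45.1615 exercise | (k=3,j=2): S=74.0598, K−S=25.0002, hold=27.0190 ⇒ V=27.0190 continue | (k=3,j=3): S=101.7624, K−S=0.0000, hold=11.9693 ⇒ V=11.9693 continue  boundary S*=53.8985
step 2: (k=2,j=0): S=45.9806, K−S=53.0794, hold=52.3535 ⇒ V=53.0794 exercise | (k=2,j=1): S=63.1800, K−S=35.8800, hold=36.1230 ⇒ V=36.1230 continue | (k=2,j=2): S=86.8130, K−S=12.2470, hold=19.5978 ⇒ V=19.5978 continue  boundary S*=45.9806
step 1: (k=1,j=0): S=53.8985, K−S=45.1615, hold=44.5521 ⇒ V=45.1615 exercise | (k=1,j=1): S=74.0598, K−S=25.0002, hold=27.9269 ⇒ V=27.9269 continue  boundary S*=53.8985
step 0: (k=0,j=0): S=63.1800, K−S=35.8800, hold=36.5587 ⇒ V=36.5587 continue  boundary S*=-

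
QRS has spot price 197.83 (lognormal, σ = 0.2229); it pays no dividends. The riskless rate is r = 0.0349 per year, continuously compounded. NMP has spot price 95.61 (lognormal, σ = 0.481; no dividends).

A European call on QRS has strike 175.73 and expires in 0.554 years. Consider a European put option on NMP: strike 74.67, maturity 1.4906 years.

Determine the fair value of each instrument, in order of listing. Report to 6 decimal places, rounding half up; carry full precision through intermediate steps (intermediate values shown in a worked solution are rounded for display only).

price(QRS call K=175.73) = 28.946403
price(NMP put K=74.67) = 9.215831

[QRS call K=175.73]
σ√T = 0.2229·√0.554 = 0.165907
d₁ = (ln(S/K) + (r+σ²/2)T) / (σ√T) = (ln(197.83/175.73) + (0.0349+0.2229²/2)·0.554) / 0.165907 = (0.118459 + 0.033097) / 0.165907 = 0.913502
d₂ = d₁ − σ√T = 0.913502 − 0.165907 = 0.747595
e^{−rT} = 0.980851
N(d₁) = 0.819511,  N(d₂) = 0.772648
price = S·N(d₁) − K·e^{−rT}·N(d₂) = 162.123826 − 133.177423 = 28.946403
[NMP put K=74.67]
σ√T = 0.481·√1.4906 = 0.587254
d₁ = (ln(S/K) + (r+σ²/2)T) / (σ√T) = (ln(95.61/74.67) + (0.0349+0.481²/2)·1.4906) / 0.587254 = (0.247199 + 0.224455) / 0.587254 = 0.803153
d₂ = d₁ − σ√T = 0.803153 − 0.587254 = 0.215899
e^{−rT} = 0.949308
N(−d₁) = 0.210943,  N(−d₂) = 0.414533
price = K·e^{−rT}·N(−d₂) − S·N(−d₁) = 29.384112 − 20.168281 = 9.215831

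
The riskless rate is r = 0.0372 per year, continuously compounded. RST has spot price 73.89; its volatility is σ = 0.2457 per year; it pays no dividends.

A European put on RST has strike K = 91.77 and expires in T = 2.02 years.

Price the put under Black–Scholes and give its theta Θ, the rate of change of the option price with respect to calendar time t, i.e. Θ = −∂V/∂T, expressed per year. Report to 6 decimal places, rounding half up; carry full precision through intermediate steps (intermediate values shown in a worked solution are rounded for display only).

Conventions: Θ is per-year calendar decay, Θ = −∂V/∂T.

σ√T = 0.2457·√2.02 = 0.349205
d₁ = (ln(S/K) + (r+σ²/2)T) / (σ√T) = (ln(73.89/91.77) + (0.0372+0.2457²/2)·2.02) / 0.349205 = (-0.216708 + 0.136116) / 0.349205 = -0.230786
d₂ = d₁ − σ√T = -0.230786 − 0.349205 = -0.579992
e^{−rT} = 0.927610
N(−d₁) = 0.591260,  N(−d₂) = 0.719040
Put price V = K·e^{−rT}·N(−d₂) − S·N(−d₁) = 61.209532 − 43.688168 = 17.521363
φ(d₁) = (1/√(2π))·e^{−d₁²/2} = 0.388458
Θ = −S·φ(d₁)·σ/(2√T) + r·K·e^{−rT}·N(−d₂) = −2.481015 + 2.276995 = -0.204021

price = 17.521363
Θ = -0.204021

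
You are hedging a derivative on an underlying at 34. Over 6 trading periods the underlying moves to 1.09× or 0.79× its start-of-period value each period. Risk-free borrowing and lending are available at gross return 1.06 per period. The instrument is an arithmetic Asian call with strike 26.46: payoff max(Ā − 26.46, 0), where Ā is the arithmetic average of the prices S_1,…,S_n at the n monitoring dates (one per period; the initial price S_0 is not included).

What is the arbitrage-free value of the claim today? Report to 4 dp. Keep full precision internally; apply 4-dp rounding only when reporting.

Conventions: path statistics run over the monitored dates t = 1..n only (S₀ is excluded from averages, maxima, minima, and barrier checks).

Risk-neutral up-probability p* = (R−d)/(u−d) = (1.06−0.79)/(1.09−0.79) = 0.9000; the claim prices as the p*-weighted sum of path payoffs discounted by R^6.
Enumerate all 2^6 = 64 price paths (U = up ×1.09, D = down ×0.79); each path with k up-moves has probability p*^k·(1−p*)^(6−k).
DDDDDD: Ā=16.1355, payoff=0.0000, prob=0.000001
UDDDDD: Ā=22.2628, payoff=0.0000, prob=0.000009
DUDDDD: Ā=20.5628, payoff=0.0000, prob=0.000009
UUDDDD: Ā=28.3715, payoff=1.9115, prob=0.000081
DDUDDD: Ā=19.2198, payoff=0.0000, prob=0.000009
UDUDDD: Ā=26.5185, payoff=0.0585, prob=0.000081
DUUDDD: Ā=24.8185, payoff=0.0000, prob=0.000081
UUUDDD: Ā=34.2433, payoff=7.7833, prob=0.000729
DDDUDD: Ā=18.1589, payoff=0.0000, prob=0.000009
UDDUDD: Ā=25.0546, payoff=0.0000, prob=0.000081
DUDUDD: Ā=23.3546, payoff=0.0000, prob=0.000081
UUDUDD: Ā=32.2235, payoff=5.7635, prob=0.000729
DDUUDD: Ā=22.0116, payoff=0.0000, prob=0.000081
UDUUDD: Ā=30.3705, payoff=3.9105, prob=0.000729
DUUUDD: Ā=28.6705, payoff=2.2105, prob=0.000729
UUUUDD: Ā=39.5580, payoff=13.0980, prob=0.006561
DDDDUD: Ā=17.3207, payoff=0.0000, prob=0.000009
UDDDUD: Ā=23.8982, payoff=0.0000, prob=0.000081
DUDDUD: Ā=22.1982, payoff=0.0000, prob=0.000081
UUDDUD: Ā=30.6279, payoff=4.1679, prob=0.000729
DDUDUD: Ā=20.8552, payoff=0.0000, prob=0.000081
UDUDUD: Ā=28.7749, payoff=2.3149, prob=0.000729
DUUDUD: Ā=27.0749, payoff=0.6149, prob=0.000729
UUUDUD: Ā=37.3565, payoff=10.8965, prob=0.006561
DDDUUD: Ā=19.7942, payoff=0.0000, prob=0.000081
UDDUUD: Ā=27.3110, payoff=0.8510, prob=0.000729
DUDUUD: Ā=25.6110, payoff=0.0000, prob=0.000729
UUDUUD: Ā=35.3367, payoff=8.8767, prob=0.006561
DDUUUD: Ā=24.2680, payoff=0.0000, prob=0.000729
UDUUUD: Ā=33.4837, payoff=7.0237, prob=0.006561
DUUUUD: Ā=31.7837, payoff=5.3237, prob=0.006561
UUUUUD: Ā=43.8535, payoff=17.3935, prob=0.059049
DDDDDU: Ā=16.6586, payoff=0.0000, prob=0.000009
UDDDDU: Ā=22.9846, payoff=0.0000, prob=0.000081
DUDDDU: Ā=21.2846, payoff=0.0000, prob=0.000081
UUDDDU: Ā=29.3673, payoff=2.9073, prob=0.000729
DDUDDU: Ā=19.9416, payoff=0.0000, prob=0.000081
UDUDDU: Ā=27.5143, payoff=1.0543, prob=0.000729
DUUDDU: Ā=25.8143, payoff=0.0000, prob=0.000729
UUUDDU: Ā=35.6173, payoff=9.1573, prob=0.006561
DDDUDU: Ā=18.8806, payoff=0.0000, prob=0.000081
UDDUDU: Ā=26.0505, payoff=0.0000, prob=0.000729
DUDUDU: Ā=24.3505, payoff=0.0000, prob=0.000729
UUDUDU: Ā=33.5975, payoff=7.1375, prob=0.006561
DDUUDU: Ā=23.0075, payoff=0.0000, prob=0.000729
UDUUDU: Ā=31.7445, payoff=5.2845, prob=0.006561
DUUUDU: Ā=30.0445, payoff=3.5845, prob=0.006561
UUUUDU: Ā=41.4538, payoff=14.9938, prob=0.059049
DDDDUU: Ā=18.0424, payoff=0.0000, prob=0.000081
UDDDUU: Ā=24.8940, payoff=0.0000, prob=0.000729
DUDDUU: Ā=23.1940, payoff=0.0000, prob=0.000729
UUDDUU: Ā=32.0019, payoff=5.5419, prob=0.006561
DDUDUU: Ā=21.8510, payoff=0.0000, prob=0.000729
UDUDUU: Ā=30.1489, payoff=3.6889, prob=0.006561
DUUDUU: Ā=28.4489, payoff=1.9889, prob=0.006561
UUUDUU: Ā=39.2522, payoff=12.7922, prob=0.059049
DDDUUU: Ā=20.7900, payoff=0.0000, prob=0.000729
UDDUUU: Ā=28.6850, payoff=2.2250, prob=0.006561
DUDUUU: Ā=26.9850, payoff=0.5250, prob=0.006561
UUDUUU: Ā=37.2325, payoff=10.7725, prob=0.059049
DDUUUU: Ā=25.6420, payoff=0.0000, prob=0.006561
UDUUUU: Ā=35.3795, payoff=8.9195, prob=0.059049
DUUUUU: Ā=33.6795, payoff=7.2195, prob=0.059049
UUUUUU: Ā=46.4691, payoff=20.0091, prob=0.531441
Price = Σ prob·payoff / R^6 = 15.467178 / 1.418519 = 10.9038

price = 10.9038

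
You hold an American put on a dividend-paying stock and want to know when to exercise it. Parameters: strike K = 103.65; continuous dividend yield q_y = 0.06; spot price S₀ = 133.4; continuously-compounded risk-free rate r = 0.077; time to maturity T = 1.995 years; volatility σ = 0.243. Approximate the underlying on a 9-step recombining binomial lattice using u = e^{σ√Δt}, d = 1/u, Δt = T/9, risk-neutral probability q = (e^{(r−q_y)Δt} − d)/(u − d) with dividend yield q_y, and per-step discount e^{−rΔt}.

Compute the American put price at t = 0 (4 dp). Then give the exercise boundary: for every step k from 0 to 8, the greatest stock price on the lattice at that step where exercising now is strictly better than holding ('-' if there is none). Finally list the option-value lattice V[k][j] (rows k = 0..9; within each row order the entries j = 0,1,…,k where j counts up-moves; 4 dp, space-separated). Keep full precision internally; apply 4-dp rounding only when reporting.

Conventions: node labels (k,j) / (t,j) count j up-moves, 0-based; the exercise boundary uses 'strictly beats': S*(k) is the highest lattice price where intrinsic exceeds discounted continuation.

params: Δt=0.22167 u=1.12121 d=0.89189 q=0.48789 e^(-rΔt)=0.98308
t_9 payoffs: 56.0097 43.7608 28.3627 9.0055 0.0000 0.0000 0.0000 0.0000 0.0000 0.0000
t_8: node(8,0) S=53.4148 payoff=50.2352 vs cont=49.1868 → 50.2352 [stop]  node(8,1) S=67.1483 payoff=36.5017 vs cont=35.6347 → 36.5017 [stop]  node(8,2) S=84.4129 payoff=19.2371 vs cont=18.5983 → 19.2371 [stop]  node(8,3) S=106.1163 payoff=0.0000 vs cont=4.5337 → 4.5337 [wait]  node(8,4) S=133.4000 payoff=0.0000 vs cont=0.0000 → 0.0000 [wait]  node(8,5) S=167.6986 payoff=0.0000 vs cont=0.0000 → 0.0000 [wait]  node(8,6) S=210.8157 payoff=0.0000 vs cont=0.0000 → 0.0000 [wait]  node(8,7) S=265.0187 payoff=0.0000 vs cont=0.0000 → 0.0000 [wait]  node(8,8) S=333.1578 payoff=0.0000 vs cont=0.0000 → 0.0000 [wait]  ⇒ S*(8)=84.4129
t_7: node(7,0) S=59.8892 payoff=43.7608 vs cont=42.7979 → 43.7608 [stop]  node(7,1) S=75.2873 payoff=28.3627 vs cont=27.6032 → 28.3627 [stop]  node(7,2) S=94.6445 payoff=9.0055 vs cont=11.8593 → 11.8593 [wait]  node(7,3) S=118.9787 payoff=0.0000 vs cont=2.2825 → 2.2825 [wait]  node(7,4) S=149.5693 payoff=0.0000 vs cont=0.0000 → 0.0000 [wait]  node(7,5) S=188.0252 payoff=0.0000 vs cont=0.0000 → 0.0000 [wait]  node(7,6) S=236.3685 payoff=0.0000 vs cont=0.0000 → 0.0000 [wait]  node(7,7) S=297.1414 payoff=0.0000 vs cont=0.0000 → 0.0000 [wait]  ⇒ S*(7)=75.2873
t_6: node(6,0) S=67.1483 payoff=36.5017 vs cont=35.6347 → 36.5017 [stop]  node(6,1) S=84.4129 payoff=19.2371 vs cont=19.9670 → 19.9670 [wait]  node(6,2) S=106.1163 payoff=0.0000 vs cont=7.0652 → 7.0652 [wait]  node(6,3) S=133.4000 payoff=0.0000 vs cont=1.1491 → 1.1491 [wait]  node(6,4) S=167.6986 payoff=0.0000 vs cont=0.0000 → 0.0000 [wait]  node(6,5) S=210.8157 payoff=0.0000 vs cont=0.0000 → 0.0000 [wait]  node(6,6) S=265.0187 payoff=0.0000 vs cont=0.0000 → 0.0000 [wait]  ⇒ S*(6)=67.1483
t_5: node(5,0) S=75.2873 payoff=28.3627 vs cont=27.9533 → 28.3627 [stop]  node(5,1) S=94.6445 payoff=9.0055 vs cont=13.4409 → 13.4409 [wait]  node(5,2) S=118.9787 payoff=0.0000 vs cont=4.1080 → 4.1080 [wait]  node(5,3) S=149.5693 payoff=0.0000 vs cont=0.5785 → 0.5785 [wait]  node(5,4) S=188.0252 payoff=0.0000 vs cont=0.0000 → 0.0000 [wait]  node(5,5) S=236.3685 payoff=0.0000 vs cont=0.0000 → 0.0000 [wait]  ⇒ S*(5)=75.2873
t_4: node(4,0) S=84.4129 payoff=19.2371 vs cont=20.7257 → 20.7257 [wait]  node(4,1) S=106.1163 payoff=0.0000 vs cont=8.7371 → 8.7371 [wait]  node(4,2) S=133.4000 payoff=0.0000 vs cont=2.3456 → 2.3456 [wait]  node(4,3) S=167.6986 payoff=0.0000 vs cont=0.2912 → 0.2912 [wait]  node(4,4) S=210.8157 payoff=0.0000 vs cont=0.0000 → 0.0000 [wait]  ⇒ S*(4)=-
t_3: node(3,0) S=94.6445 payoff=9.0055 vs cont=14.6247 → 14.6247 [wait]  node(3,1) S=118.9787 payoff=0.0000 vs cont=5.5236 → 5.5236 [wait]  node(3,2) S=149.5693 payoff=0.0000 vs cont=1.3206 → 1.3206 [wait]  node(3,3) S=188.0252 payoff=0.0000 vs cont=0.1466 → 0.1466 [wait]  ⇒ S*(3)=-
t_2: node(2,0) S=106.1163 payoff=0.0000 vs cont=10.0120 → 10.0120 [wait]  node(2,1) S=133.4000 payoff=0.0000 vs cont=3.4142 → 3.4142 [wait]  node(2,2) S=167.6986 payoff=0.0000 vs cont=0.7352 → 0.7352 [wait]  ⇒ S*(2)=-
t_1: node(1,0) S=118.9787 payoff=0.0000 vs cont=6.6780 → 6.6780 [wait]  node(1,1) S=149.5693 payoff=0.0000 vs cont=2.0715 → 2.0715 [wait]  ⇒ S*(1)=-
t_0: node(0,0) S=133.4000 payoff=0.0000 vs cont=4.3555 → 4.3555 [wait]  ⇒ S*(0)=-

price = 4.3555
boundary = - - - - - 75.2873 67.1483 75.2873 84.4129
tree:
4.3555
6.6780 2.0715
10.0120 3.4142 0.7352
14.6247 5.5236 1.3206 0.1466
20.7257 8.7371 2.3456 0.2912 0.0000
28.3627 13.4409 4.1080 0.5785 0.0000 0.0000
36.5017 19.9670 7.0652 1.1491 0.0000 0.0000 0.0000
43.7608 28.3627 11.8593 2.2825 0.0000 0.0000 0.0000 0.0000
50.2352 36.5017 19.2371 4.5337 0.0000 0.0000 0.0000 0.0000 0.0000
56.0097 43.7608 28.3627 9.0055 0.0000 0.0000 0.0000 0.0000 0.0000 0.0000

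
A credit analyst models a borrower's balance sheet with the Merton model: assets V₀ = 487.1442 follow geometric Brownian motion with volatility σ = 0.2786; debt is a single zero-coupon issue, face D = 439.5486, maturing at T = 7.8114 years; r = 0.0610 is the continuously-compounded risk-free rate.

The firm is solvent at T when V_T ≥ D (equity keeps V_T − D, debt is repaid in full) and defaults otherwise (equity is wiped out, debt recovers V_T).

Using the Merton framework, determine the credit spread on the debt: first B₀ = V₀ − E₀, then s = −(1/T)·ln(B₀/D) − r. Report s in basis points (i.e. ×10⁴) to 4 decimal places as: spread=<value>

Work the structural quantities from V₀ = 487.1442 against face 439.5486:
d₁ = [ln(V₀/D) + (r + σ²/2)T] / (σ√T)
   = [ln(487.1442/439.5486) + (0.0610 + 0.5·0.2786²)·7.8114] / (0.2786·√7.8114)
   = [0.102812 + 0.779648] / 0.778656 = 1.133312
d₂ = d₁ − σ√T = 1.133312 − 0.778656 = 0.354656
N(d₁) = 0.871458,  N(d₂) = 0.638576,  e^(−rT) = 0.620956
E₀ = V₀·N(d₁) − D·e^(−rT)·N(d₂)
   = 487.1442·0.871458 − 439.5486·0.620956·0.638576 = 250.232693
B₀ = V₀ − E₀ = 487.1442 − 250.232693 = 236.911507
spread = −(1/T)·ln(B₀/D) − r = −(1/7.8114)·ln(236.911507/439.5486) − 0.0610 = 0.01812303
in basis points: 0.01812303 × 10⁴ = 181.2303 bp

spread=181.2303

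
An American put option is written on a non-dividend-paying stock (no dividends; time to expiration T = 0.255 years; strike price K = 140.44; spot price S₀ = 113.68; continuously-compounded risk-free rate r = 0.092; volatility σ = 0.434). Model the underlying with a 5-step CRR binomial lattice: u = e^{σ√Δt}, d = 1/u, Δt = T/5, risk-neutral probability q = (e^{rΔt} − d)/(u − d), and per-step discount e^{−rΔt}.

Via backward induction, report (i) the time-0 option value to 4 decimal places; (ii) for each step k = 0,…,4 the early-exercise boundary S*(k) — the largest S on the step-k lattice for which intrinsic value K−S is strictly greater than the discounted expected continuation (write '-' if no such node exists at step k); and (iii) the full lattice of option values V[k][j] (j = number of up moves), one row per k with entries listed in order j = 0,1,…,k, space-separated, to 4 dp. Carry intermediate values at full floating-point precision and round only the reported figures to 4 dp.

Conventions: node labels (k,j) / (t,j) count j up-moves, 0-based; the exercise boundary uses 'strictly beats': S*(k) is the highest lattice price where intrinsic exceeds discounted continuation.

Δt=0.05100, u=1.10297, d=0.90664, q=0.49947, disc=e^(-rΔt)=0.99532
k=5 terminal: V=max(K-S,0) → 70.8005 55.7198 37.3733 15.0538 0.0000 0.0000
k=4: j=0 S=76.8107 intr=63.6293 cont=62.9719 V=63.6293[EX]; j=1 S=93.4443 intr=46.9957 cont=46.3383 V=46.9957[EX]; j=2 S=113.6800 intr=26.7600 cont=26.1026 V=26.7600[EX]; j=3 S=138.2978 intr=2.1422 cont=7.4996 V=7.4996[hold]; j=4 S=168.2467 intr=0.0000 cont=0.0000 V=0.0000[hold]  S*(4)=113.6800
k=3: j=0 S=84.7202 intr=55.7198 cont=55.0624 V=55.7198[EX]; j=1 S=103.0667 intr=37.3733 cont=36.7159 V=37.3733[EX]; j=2 S=125.3862 intr=15.0538 cont=17.0598 V=17.0598[hold]; j=3 S=152.5390 intr=0.0000 cont=3.7362 V=3.7362[hold]  S*(3)=103.0667
k=2: j=0 S=93.4443 intr=46.9957 cont=46.3383 V=46.9957[EX]; j=1 S=113.6800 intr=26.7600 cont=27.0998 V=27.0998[hold]; j=2 S=138.2978 intr=2.1422 cont=10.3563 V=10.3563[hold]  S*(2)=93.4443
k=1: j=0 S=103.0667 intr=37.3733 cont=36.8848 V=37.3733[EX]; j=1 S=125.3862 intr=15.0538 cont=18.6492 V=18.6492[hold]  S*(1)=103.0667
k=0: j=0 S=113.6800 intr=26.7600 cont=27.8900 V=27.8900[hold]  S*(0)=-

price = 27.8900
boundary = - 103.0667 93.4443 103.0667 113.6800
tree:
27.8900
37.3733 18.6492
46.9957 27.0998 10.3563
55.7198 37.3733 17.0598 3.7362
63.6293 46.9957 26.7600 7.4996 0.0000
70.8005 55.7198 37.3733 15.0538 0.0000 0.0000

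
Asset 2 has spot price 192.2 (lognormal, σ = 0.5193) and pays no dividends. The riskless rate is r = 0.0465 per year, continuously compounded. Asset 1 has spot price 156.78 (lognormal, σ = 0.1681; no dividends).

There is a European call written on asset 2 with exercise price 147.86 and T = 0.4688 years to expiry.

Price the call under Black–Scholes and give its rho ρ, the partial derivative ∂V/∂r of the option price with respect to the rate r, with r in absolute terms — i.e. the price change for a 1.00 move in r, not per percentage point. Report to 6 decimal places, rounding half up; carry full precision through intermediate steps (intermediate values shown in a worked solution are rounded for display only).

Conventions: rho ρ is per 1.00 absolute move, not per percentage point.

price = 54.602593
ρ = 49.696770

σ√T = 0.5193·√0.4688 = 0.355559
d₁ = (ln(S/K) + (r+σ²/2)T) / (σ√T) = (ln(192.2/147.86) + (0.0465+0.5193²/2)·0.4688) / 0.355559 = (0.262271 + 0.085010) / 0.355559 = 0.976717
d₂ = d₁ − σ√T = 0.976717 − 0.355559 = 0.621158
e^{−rT} = 0.978437
N(d₁) = 0.835645,  N(d₂) = 0.732752
Call price V = S·N(d₁) − K·e^{−rT}·N(d₂) = 160.611061 − 106.008469 = 54.602593
ρ = K·T·e^{−rT}·N(d₂) = 49.696770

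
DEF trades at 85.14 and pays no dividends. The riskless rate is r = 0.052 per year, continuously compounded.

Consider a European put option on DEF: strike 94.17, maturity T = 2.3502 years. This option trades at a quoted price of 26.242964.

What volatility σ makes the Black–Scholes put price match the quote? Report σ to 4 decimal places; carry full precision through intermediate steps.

sigma = 0.5419

At σ = 0.5419 the Black–Scholes value reproduces the quote:
σ√T = 0.5419·√2.3502 = 0.830752
d₁ = (ln(S/K) + (r+σ²/2)T) / (σ√T) = (ln(85.14/94.17) + (0.052+0.5419²/2)·2.3502) / 0.830752 = (-0.100805 + 0.467285) / 0.830752 = 0.441143
d₂ = d₁ − σ√T = 0.441143 − 0.830752 = -0.389610
e^{−rT} = 0.884962
N(−d₁) = 0.329555,  N(−d₂) = 0.651587
V = K·e^{−rT}·N(−d₂) − S·N(−d₁) = 54.301260 − 28.058296 = 26.242964 (the observed quote) — the price is monotone increasing in volatility, hence this σ is the only solution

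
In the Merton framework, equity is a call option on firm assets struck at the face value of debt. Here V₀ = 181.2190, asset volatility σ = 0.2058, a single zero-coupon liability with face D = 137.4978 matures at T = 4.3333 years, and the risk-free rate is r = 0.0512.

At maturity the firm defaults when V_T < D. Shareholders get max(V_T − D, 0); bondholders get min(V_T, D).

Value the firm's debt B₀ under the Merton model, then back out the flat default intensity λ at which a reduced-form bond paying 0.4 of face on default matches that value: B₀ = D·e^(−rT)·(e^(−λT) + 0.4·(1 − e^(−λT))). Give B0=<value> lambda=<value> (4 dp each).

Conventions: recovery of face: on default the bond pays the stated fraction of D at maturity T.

Apply the equity-as-call identities (strike 137.4978, horizon 4.3333 years):
d₁ = [ln(V₀/D) + (r + σ²/2)T] / (σ√T)
   = [ln(181.2190/137.4978) + (0.0512 + 0.5·0.2058²)·4.3333] / (0.2058·√4.3333)
   = [0.276098 + 0.313630] / 0.428405 = 1.376568
d₂ = d₁ − σ√T = 1.376568 − 0.428405 = 0.948163
N(d₁) = 0.915677,  N(d₂) = 0.828477,  e^(−rT) = 0.801024
E₀ = V₀·N(d₁) − D·e^(−rT)·N(d₂)
   = 181.2190·0.915677 − 137.4978·0.801024·0.828477 = 74.690511
B₀ = V₀ − E₀ = 181.2190 − 74.690511 = 106.528489
e^(−λT) = (B₀·e^(rT)/D − 0.4)/(1 − 0.4) = (106.5285·1.248403/137.4978 − 0.4)/0.6 = 0.94536489
λ = −ln(0.94536489)/4.3333 = 0.012966

B0=106.5285 lambda=0.0130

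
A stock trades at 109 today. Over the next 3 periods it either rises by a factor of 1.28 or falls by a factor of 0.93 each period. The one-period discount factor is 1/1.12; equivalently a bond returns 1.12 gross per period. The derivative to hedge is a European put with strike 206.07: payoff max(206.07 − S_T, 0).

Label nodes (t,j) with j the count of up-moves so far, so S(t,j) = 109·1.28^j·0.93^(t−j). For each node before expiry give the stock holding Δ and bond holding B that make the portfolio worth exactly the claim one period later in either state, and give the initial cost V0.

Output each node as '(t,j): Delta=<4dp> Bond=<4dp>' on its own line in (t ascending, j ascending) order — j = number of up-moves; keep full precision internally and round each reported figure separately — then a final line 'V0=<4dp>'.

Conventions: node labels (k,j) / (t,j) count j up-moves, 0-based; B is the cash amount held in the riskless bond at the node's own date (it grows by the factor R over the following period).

No-arbitrage ⇒ martingale measure with p* = (R−d)/(u−d) = 0.5429.
At maturity the claim pays: V(3,0)=118.3951, V(3,1)=85.3992, V(3,2)=39.9854, V(3,3)=0.0000
(2,0): S=94.2741. Δ = (V_up−V_dn)/(S_up−S_dn) = (85.3992−118.3951)/(120.6708−87.6749) = -1.0000. V = [p*·85.3992 + (1−p*)·118.3951]/1.12 = 89.7170. B = V − Δ·S = 183.9911.
(2,1): S=129.7536. Δ = (V_up−V_dn)/(S_up−S_dn) = (39.9854−85.3992)/(166.0846−120.6708) = -1.0000. V = [p*·39.9854 + (1−p*)·85.3992]/1.12 = 54.2375. B = V − Δ·S = 183.9911.
(2,2): S=178.5856. Δ = (V_up−V_dn)/(S_up−S_dn) = (0.0000−39.9854)/(228.5896−166.0846) = -0.6397. V = [p*·0.0000 + (1−p*)·39.9854]/1.12 = 16.3206. B = V − Δ·S = 130.5645.
(1,0): S=101.3700. Δ = (V_up−V_dn)/(S_up−S_dn) = (54.2375−89.7170)/(129.7536−94.2741) = -1.0000. V = [p*·54.2375 + (1−p*)·89.7170]/1.12 = 62.9077. B = V − Δ·S = 164.2777.
(1,1): S=139.5200. Δ = (V_up−V_dn)/(S_up−S_dn) = (16.3206−54.2375)/(178.5856−129.7536) = -0.7765. V = [p*·16.3206 + (1−p*)·54.2375]/1.12 = 30.0482. B = V − Δ·S = 138.3822.
(0,0): S=109.0000. Δ = (V_up−V_dn)/(S_up−S_dn) = (30.0482−62.9077)/(139.5200−101.3700) = -0.8613. V = [p*·30.0482 + (1−p*)·62.9077]/1.12 = 40.2408. B = V − Δ·S = 134.1252.
As a check, the time-0 holding Δ(0,0)·S0 + B(0,0) comes to 40.2408 — exactly V0.

(0,0): Delta=-0.8613 Bond=134.1252
(1,0): Delta=-1.0000 Bond=164.2777
(1,1): Delta=-0.7765 Bond=138.3822
(2,0): Delta=-1.0000 Bond=183.9911
(2,1): Delta=-1.0000 Bond=183.9911
(2,2): Delta=-0.6397 Bond=130.5645
V0=40.2408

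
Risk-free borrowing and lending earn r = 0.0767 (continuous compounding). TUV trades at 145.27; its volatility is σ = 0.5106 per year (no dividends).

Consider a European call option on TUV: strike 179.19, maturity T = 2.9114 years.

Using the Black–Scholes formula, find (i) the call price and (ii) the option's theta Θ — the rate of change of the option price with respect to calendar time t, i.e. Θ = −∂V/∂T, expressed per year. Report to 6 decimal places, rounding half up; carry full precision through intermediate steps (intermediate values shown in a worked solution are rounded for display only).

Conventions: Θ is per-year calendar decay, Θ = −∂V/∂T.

σ√T = 0.5106·√2.9114 = 0.871228
d₁ = (ln(S/K) + (r+σ²/2)T) / (σ√T) = (ln(145.27/179.19) + (0.0767+0.5106²/2)·2.9114) / 0.871228 = (-0.209853 + 0.602823) / 0.871228 = 0.451054
d₂ = d₁ − σ√T = 0.451054 − 0.871228 = -0.420174
e^{−rT} = 0.799871
N(d₁) = 0.674025,  N(d₂) = 0.337179
Call price V = S·N(d₁) − K·e^{−rT}·N(d₂) = 97.915562 − 48.327540 = 49.588022
φ(d₁) = (1/√(2π))·e^{−d₁²/2} = 0.360356
Θ = −S·φ(d₁)·σ/(2√T) − r·K·e^{−rT}·N(d₂) = −7.832625 − 3.706722 = -11.539348

price = 49.588022
Θ = -11.539348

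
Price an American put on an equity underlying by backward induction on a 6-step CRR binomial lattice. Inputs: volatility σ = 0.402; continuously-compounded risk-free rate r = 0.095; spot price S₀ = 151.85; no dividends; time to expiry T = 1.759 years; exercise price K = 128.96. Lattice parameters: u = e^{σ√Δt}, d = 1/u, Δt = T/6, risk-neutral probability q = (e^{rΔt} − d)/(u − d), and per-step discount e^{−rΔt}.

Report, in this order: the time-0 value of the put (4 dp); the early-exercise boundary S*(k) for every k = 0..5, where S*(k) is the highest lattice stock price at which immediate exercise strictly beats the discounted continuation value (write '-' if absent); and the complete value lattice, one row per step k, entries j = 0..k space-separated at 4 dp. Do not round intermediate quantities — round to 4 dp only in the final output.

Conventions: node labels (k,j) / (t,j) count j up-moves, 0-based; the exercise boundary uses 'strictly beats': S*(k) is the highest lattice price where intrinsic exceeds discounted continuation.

Δt=0.29317, u=1.24317, d=0.80440, q=0.51017, disc=e^(-rΔt)=0.97253
k=6 terminal: V=max(K-S,0) → 87.8225 65.3835 30.7048 0.0000 0.0000 0.0000 0.0000
k=5: j=0 S=51.1407 intr=77.8193 cont=74.2772 V=77.8193[EX]; j=1 S=79.0362 intr=49.9238 cont=46.3817 V=49.9238[EX]; j=2 S=122.1477 intr=6.8123 cont=14.6272 V=14.6272[hold]; j=3 S=188.7749 intr=0.0000 cont=0.0000 V=0.0000[hold]; j=4 S=291.7450 intr=0.0000 cont=0.0000 V=0.0000[hold]; j=5 S=450.8817 intr=0.0000 cont=0.0000 V=0.0000[hold]  S*(5)=79.0362
k=4: j=0 S=63.5765 intr=65.3835 cont=61.8414 V=65.3835[EX]; j=1 S=98.2552 intr=30.7048 cont=31.0400 V=31.0400[hold]; j=2 S=151.8500 intr=0.0000 cont=6.9681 V=6.9681[hold]; j=3 S=234.6788 intr=0.0000 cont=0.0000 V=0.0000[hold]; j=4 S=362.6879 intr=0.0000 cont=0.0000 V=0.0000[hold]  S*(4)=63.5765
k=3: j=0 S=79.0362 intr=49.9238 cont=46.5480 V=49.9238[EX]; j=1 S=122.1477 intr=6.8123 cont=18.2441 V=18.2441[hold]; j=2 S=188.7749 intr=0.0000 cont=3.3195 V=3.3195[hold]; j=3 S=291.7450 intr=0.0000 cont=0.0000 V=0.0000[hold]  S*(3)=79.0362
k=2: j=0 S=98.2552 intr=30.7048 cont=32.8346 V=32.8346[hold]; j=1 S=151.8500 intr=0.0000 cont=10.3381 V=10.3381[hold]; j=2 S=234.6788 intr=0.0000 cont=1.5813 V=1.5813[hold]  S*(2)=-
k=1: j=0 S=122.1477 intr=6.8123 cont=20.7711 V=20.7711[hold]; j=1 S=188.7749 intr=0.0000 cont=5.7095 V=5.7095[hold]  S*(1)=-
k=0: j=0 S=151.8500 intr=0.0000 cont=12.7277 V=12.7277[hold]  S*(0)=-

price = 12.7277
boundary = - - - 79.0362 63.5765 79.0362
tree:
12.7277
20.7711 5.7095
32.8346 10.3381 1.5813
49.9238 18.2441 3.3195 0.0000
65.3835 31.0400 6.9681 0.0000 0.0000
77.8193 49.9238 14.6272 0.0000 0.0000 0.0000
87.8225 65.3835 30.7048 0.0000 0.0000 0.0000 0.0000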